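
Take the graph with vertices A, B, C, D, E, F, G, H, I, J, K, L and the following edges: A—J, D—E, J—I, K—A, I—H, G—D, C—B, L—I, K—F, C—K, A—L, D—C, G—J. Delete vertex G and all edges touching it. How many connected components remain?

1

With G gone, the remaining components are: {A, B, C, D, E, F, H, I, J, K, L}.
That is 1 component.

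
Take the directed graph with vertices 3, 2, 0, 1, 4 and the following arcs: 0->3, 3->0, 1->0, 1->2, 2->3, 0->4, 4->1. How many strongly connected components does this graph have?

{0, 1, 2, 3, 4} are all mutually reachable — one SCC of size 5.
That gives 1 strongly connected component.

1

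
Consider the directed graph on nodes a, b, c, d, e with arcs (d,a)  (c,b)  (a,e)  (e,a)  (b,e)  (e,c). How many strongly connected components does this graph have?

2

{a, b, c, e} are all mutually reachable — one SCC of size 4.
{d} is an SCC by itself.
That gives 2 strongly connected components.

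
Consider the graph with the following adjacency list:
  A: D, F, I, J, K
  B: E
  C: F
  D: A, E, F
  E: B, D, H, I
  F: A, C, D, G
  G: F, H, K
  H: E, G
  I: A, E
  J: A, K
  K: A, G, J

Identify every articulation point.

Removing E increases the component count from 1 to 2, so E is a cut vertex.
Removing F increases the component count from 1 to 2, so F is a cut vertex.
By contrast removing J leaves 1 component; it is not a cut vertex. No other vertex is a cut vertex either.

E, F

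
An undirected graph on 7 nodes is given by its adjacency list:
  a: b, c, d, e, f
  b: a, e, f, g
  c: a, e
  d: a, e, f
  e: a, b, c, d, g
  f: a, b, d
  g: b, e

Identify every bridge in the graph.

none

The edges on the cycle b-e-c-a-b are not bridges since each lies on that cycle.
Every edge lies on some cycle, so there are no bridges.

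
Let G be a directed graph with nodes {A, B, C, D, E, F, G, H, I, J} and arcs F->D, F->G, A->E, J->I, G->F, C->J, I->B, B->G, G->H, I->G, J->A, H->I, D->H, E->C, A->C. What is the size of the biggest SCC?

6

{B, D, F, G, H, I} are all mutually reachable — one SCC of size 6.
{A, C, E, J} are all mutually reachable — one SCC of size 4.
The largest has 6 vertices.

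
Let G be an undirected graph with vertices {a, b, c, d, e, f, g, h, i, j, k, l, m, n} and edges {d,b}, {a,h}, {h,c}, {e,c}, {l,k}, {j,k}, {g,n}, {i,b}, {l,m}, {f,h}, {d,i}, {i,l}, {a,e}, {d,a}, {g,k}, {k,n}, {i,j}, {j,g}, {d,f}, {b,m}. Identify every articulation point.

d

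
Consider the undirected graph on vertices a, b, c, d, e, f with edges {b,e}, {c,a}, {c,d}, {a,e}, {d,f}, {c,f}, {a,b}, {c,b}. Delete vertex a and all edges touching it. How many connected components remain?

With a gone, the remaining components are: {b, c, d, e, f}.
That is 1 component.

1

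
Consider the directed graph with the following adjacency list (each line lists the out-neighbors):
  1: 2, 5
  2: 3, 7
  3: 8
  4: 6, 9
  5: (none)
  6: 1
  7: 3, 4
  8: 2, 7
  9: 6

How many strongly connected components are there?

2

{1, 2, 3, 4, 6, 7, 8, 9} are all mutually reachable — one SCC of size 8.
{5} is an SCC by itself.
That gives 2 strongly connected components.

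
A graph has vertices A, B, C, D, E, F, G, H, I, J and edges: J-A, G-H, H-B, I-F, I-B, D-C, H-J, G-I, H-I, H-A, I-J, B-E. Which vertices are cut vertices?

Removing B increases the component count from 2 to 3, so B is a cut vertex.
Removing I increases the component count from 2 to 3, so I is a cut vertex.
By contrast removing J leaves 2 components; it is not a cut vertex. No other vertex is a cut vertex either.

B, I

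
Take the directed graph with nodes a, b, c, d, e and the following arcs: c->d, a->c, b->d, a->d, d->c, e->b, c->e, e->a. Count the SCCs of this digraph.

{a, b, c, d, e} are all mutually reachable — one SCC of size 5.
That gives 1 strongly connected component.

1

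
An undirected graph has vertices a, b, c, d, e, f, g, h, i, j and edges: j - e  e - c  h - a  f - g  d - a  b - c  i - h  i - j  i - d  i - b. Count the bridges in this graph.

The edges on the cycle i-j-e-c-b-i are not bridges since each lies on that cycle.
But removing f - g disconnects f from g — this is a bridge.

1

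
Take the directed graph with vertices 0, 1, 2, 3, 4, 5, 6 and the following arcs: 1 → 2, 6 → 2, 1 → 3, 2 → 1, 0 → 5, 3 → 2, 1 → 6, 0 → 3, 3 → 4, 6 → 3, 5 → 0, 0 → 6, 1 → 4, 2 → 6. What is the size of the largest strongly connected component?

{1, 2, 3, 6} are all mutually reachable — one SCC of size 4.
{0, 5} are all mutually reachable — one SCC of size 2.
{4} is an SCC by itself.
The largest has 4 vertices.

4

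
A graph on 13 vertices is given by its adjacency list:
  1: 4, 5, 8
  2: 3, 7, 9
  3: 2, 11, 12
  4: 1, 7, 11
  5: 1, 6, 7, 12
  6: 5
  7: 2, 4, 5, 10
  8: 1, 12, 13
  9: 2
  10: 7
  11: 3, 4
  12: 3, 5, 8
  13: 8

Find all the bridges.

10-7, 13-8, 2-9, 5-6

The edges on the cycle 7-4-11-3-12-5-7 are not bridges since each lies on that cycle.
But removing 2-9 disconnects 2 from 9; removing 6-5 disconnects 6 from 5; removing 13-8 disconnects 13 from 8; removing 7-10 disconnects 7 from 10 — these are bridges.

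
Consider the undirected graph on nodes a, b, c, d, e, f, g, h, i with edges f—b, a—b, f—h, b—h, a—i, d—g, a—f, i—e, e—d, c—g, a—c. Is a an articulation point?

Yes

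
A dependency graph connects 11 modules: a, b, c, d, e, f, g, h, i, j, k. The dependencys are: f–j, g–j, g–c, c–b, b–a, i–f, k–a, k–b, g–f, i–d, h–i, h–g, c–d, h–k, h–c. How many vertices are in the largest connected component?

10

e is isolated — a component by itself.
Starting from a we can reach a, b, c, d, f, g, h, i, j, k. That is one component of size 10.
The largest has 10 vertices.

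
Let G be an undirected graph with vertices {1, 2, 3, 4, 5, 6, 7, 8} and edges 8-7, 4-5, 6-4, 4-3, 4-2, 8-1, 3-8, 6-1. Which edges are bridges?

2-4, 4-5, 7-8

The edges on the cycle 6-4-3-8-1-6 are not bridges since each lies on that cycle.
But removing 4-2 disconnects 4 from 2; removing 4-5 disconnects 4 from 5; removing 8-7 disconnects 8 from 7 — these are bridges.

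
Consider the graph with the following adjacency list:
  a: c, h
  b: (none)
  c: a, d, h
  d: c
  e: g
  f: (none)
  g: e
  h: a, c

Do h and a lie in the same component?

Yes

From h we can reach a, c, d, h, which includes a.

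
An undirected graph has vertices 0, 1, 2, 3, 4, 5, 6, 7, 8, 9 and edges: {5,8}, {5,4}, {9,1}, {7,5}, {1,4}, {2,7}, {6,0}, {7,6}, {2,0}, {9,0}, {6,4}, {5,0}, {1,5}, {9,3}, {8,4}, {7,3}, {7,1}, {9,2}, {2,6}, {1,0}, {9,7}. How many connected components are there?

1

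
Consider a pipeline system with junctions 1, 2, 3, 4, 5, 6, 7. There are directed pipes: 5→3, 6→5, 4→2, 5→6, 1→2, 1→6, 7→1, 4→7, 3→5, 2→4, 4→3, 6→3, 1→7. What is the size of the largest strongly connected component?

{1, 2, 4, 7} are all mutually reachable — one SCC of size 4.
{3, 5, 6} are all mutually reachable — one SCC of size 3.
The largest has 4 vertices.

4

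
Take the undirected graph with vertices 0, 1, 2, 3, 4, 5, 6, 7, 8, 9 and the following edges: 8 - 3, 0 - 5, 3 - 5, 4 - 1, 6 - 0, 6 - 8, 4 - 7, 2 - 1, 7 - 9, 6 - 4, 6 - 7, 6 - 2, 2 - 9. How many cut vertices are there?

1

Removing 6 increases the component count from 1 to 2, so 6 is a cut vertex.
By contrast removing 9 leaves 1 component; it is not a cut vertex. No other vertex is a cut vertex either.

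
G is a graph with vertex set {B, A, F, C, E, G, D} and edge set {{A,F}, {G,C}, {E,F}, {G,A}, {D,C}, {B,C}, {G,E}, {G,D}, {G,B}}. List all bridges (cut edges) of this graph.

none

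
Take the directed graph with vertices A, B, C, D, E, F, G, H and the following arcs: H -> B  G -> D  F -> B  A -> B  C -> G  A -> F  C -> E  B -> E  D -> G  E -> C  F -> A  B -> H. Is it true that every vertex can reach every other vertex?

No

There is no directed path from C to F, so the graph is not strongly connected.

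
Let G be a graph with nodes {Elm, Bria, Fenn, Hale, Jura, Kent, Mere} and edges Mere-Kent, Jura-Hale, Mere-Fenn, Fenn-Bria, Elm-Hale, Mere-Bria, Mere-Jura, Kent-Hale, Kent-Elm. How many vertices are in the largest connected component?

7

Starting from Elm we can reach Elm, Bria, Fenn, Hale, Jura, Kent, Mere. That is one component of size 7.
The largest has 7 vertices.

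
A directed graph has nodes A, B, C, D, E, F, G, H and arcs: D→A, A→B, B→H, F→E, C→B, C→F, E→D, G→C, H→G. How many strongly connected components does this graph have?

{A, B, C, D, E, F, G, H} are all mutually reachable — one SCC of size 8.
That gives 1 strongly connected component.

1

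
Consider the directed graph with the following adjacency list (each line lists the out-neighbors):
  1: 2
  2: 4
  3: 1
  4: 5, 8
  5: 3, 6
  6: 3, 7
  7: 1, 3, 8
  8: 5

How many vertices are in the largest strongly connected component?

{1, 2, 3, 4, 5, 6, 7, 8} are all mutually reachable — one SCC of size 8.
The largest has 8 vertices.

8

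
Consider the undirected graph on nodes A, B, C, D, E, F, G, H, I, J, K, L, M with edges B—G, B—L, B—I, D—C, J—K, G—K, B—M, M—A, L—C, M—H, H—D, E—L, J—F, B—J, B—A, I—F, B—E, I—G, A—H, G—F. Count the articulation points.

Removing B increases the component count from 1 to 2, so B is a cut vertex.
By contrast removing I leaves 1 component; it is not a cut vertex. No other vertex is a cut vertex either.

1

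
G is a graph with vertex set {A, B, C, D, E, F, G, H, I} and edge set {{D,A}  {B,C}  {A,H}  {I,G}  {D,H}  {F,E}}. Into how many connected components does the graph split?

4

Starting from G we can reach G, I. That is one component of size 2.
Starting from B we can reach B, C. That is one component of size 2.
Starting from E we can reach E, F. That is one component of size 2.
Starting from A we can reach A, D, H. That is one component of size 3.
Total: 4 components.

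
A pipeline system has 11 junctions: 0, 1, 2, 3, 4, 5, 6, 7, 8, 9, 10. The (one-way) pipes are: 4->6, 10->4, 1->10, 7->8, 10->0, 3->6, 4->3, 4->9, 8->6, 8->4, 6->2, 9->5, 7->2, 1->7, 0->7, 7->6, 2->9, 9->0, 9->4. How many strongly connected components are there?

4

{0, 2, 3, 4, 6, 7, 8, 9} are all mutually reachable — one SCC of size 8.
{10} is an SCC by itself.
{5} is an SCC by itself.
{1} is an SCC by itself.
That gives 4 strongly connected components.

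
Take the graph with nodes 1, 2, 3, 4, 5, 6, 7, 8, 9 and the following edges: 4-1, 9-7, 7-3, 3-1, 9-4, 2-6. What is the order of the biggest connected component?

5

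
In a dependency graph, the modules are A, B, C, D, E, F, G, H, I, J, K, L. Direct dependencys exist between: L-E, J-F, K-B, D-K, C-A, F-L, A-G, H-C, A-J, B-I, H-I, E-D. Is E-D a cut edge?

After removing E-D, the path E-L-F-J-A-C-H-I-B-K-D still connects them, so the edge is not a bridge.

No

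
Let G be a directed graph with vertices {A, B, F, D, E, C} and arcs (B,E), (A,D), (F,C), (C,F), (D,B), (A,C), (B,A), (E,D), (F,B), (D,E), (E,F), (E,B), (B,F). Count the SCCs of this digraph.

1

{A, B, C, D, E, F} are all mutually reachable — one SCC of size 6.
That gives 1 strongly connected component.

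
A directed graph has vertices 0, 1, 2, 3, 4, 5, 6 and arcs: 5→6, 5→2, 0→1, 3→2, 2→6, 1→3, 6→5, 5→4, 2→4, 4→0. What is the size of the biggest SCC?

{0, 1, 2, 3, 4, 5, 6} are all mutually reachable — one SCC of size 7.
The largest has 7 vertices.

7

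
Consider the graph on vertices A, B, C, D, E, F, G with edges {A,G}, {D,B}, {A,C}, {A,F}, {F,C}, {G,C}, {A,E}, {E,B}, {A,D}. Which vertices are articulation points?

A

Removing A increases the component count from 1 to 2, so A is a cut vertex.
By contrast removing G leaves 1 component; it is not a cut vertex. No other vertex is a cut vertex either.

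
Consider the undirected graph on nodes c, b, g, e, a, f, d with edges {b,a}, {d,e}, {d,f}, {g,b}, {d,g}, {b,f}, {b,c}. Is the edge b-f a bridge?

No

After removing b-f, the path b-g-d-f still connects them, so the edge is not a bridge.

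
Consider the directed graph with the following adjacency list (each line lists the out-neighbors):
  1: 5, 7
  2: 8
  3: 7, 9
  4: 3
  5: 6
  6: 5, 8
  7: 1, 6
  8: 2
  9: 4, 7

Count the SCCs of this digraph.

{3, 4, 9} are all mutually reachable — one SCC of size 3.
{5, 6} are all mutually reachable — one SCC of size 2.
{1, 7} are all mutually reachable — one SCC of size 2.
{2, 8} are all mutually reachable — one SCC of size 2.
That gives 4 strongly connected components.

4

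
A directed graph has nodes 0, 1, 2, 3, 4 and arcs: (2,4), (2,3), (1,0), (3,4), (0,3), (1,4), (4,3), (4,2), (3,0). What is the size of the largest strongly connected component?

4

{0, 2, 3, 4} are all mutually reachable — one SCC of size 4.
{1} is an SCC by itself.
The largest has 4 vertices.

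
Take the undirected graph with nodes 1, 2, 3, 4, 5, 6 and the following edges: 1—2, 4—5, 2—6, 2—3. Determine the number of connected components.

2

Starting from 4 we can reach 4, 5. That is one component of size 2.
Starting from 1 we can reach 1, 2, 3, 6. That is one component of size 4.
Total: 2 components.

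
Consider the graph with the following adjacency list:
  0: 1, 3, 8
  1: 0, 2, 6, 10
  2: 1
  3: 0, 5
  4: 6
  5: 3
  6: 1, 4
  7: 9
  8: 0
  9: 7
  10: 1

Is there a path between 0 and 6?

From 0 we can reach 0, 1, 2, 3, 4, 5, 6, 8, 10, which includes 6.

Yes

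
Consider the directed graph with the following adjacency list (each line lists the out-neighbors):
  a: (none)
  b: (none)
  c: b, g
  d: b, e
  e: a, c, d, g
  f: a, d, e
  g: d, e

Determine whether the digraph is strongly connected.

No

There is no directed path from e to f, so the graph is not strongly connected.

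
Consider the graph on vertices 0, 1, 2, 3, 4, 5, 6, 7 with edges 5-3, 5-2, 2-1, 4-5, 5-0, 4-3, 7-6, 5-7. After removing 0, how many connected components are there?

With 0 gone, the remaining components are: {1, 2, 3, 4, 5, 6, 7}.
That is 1 component.

1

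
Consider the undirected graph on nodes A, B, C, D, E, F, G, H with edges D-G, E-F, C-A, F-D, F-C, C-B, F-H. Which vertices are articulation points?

Removing C increases the component count from 1 to 3, so C is a cut vertex.
Removing D increases the component count from 1 to 2, so D is a cut vertex.
Removing F increases the component count from 1 to 4, so F is a cut vertex.
By contrast removing G leaves 1 component; it is not a cut vertex. No other vertex is a cut vertex either.

C, D, F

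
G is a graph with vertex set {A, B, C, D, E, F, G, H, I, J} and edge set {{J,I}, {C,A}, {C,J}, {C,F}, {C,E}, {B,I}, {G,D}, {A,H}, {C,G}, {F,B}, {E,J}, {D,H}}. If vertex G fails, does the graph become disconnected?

Deleting G leaves 1 component (was 1) (its neighbors C, D remain connected to each other), so G is not a cut vertex.

No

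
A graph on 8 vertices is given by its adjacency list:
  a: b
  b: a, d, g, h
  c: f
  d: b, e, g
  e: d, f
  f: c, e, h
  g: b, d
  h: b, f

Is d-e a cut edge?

After removing d-e, the path d-b-h-f-e still connects them, so the edge is not a bridge.

No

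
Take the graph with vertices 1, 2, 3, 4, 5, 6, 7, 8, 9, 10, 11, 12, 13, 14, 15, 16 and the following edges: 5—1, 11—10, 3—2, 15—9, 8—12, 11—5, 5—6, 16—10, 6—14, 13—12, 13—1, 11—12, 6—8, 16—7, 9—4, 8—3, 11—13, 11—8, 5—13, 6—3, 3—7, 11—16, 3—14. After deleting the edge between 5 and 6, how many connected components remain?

2

5 and 6 are still connected via 5-11-8-6, so the component count stays at 2.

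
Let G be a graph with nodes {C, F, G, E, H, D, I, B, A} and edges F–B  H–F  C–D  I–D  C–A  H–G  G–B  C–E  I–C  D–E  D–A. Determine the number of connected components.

Starting from B we can reach B, F, G, H. That is one component of size 4.
Starting from A we can reach A, C, D, E, I. That is one component of size 5.
Total: 2 components.

2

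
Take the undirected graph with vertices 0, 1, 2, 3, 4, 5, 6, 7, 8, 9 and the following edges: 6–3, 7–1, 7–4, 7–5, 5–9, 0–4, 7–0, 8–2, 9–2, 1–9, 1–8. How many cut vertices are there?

Removing 7 increases the component count from 2 to 3, so 7 is a cut vertex.
By contrast removing 5 leaves 2 components; it is not a cut vertex. No other vertex is a cut vertex either.

1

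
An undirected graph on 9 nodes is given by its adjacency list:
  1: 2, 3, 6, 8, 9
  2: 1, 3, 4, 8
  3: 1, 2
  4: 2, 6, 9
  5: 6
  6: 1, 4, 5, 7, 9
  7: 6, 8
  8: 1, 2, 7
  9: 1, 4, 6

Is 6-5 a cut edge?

Removing 6-5 leaves no path between 6 and 5: the component count goes from 1 to 2. So it is a bridge.

Yes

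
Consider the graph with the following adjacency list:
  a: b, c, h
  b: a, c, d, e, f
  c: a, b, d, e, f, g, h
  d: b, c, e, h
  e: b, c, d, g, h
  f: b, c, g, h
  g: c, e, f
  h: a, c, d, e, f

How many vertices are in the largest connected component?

Starting from a we can reach a, b, c, d, e, f, g, h. That is one component of size 8.
The largest has 8 vertices.

8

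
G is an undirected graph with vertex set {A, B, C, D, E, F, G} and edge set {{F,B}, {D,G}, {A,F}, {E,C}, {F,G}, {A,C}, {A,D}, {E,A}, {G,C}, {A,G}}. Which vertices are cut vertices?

Removing F increases the component count from 1 to 2, so F is a cut vertex.
By contrast removing G leaves 1 component; it is not a cut vertex. No other vertex is a cut vertex either.

F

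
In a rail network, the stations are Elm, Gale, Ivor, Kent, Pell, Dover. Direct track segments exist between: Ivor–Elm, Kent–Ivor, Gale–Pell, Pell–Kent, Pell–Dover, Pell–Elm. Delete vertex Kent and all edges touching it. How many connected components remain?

1

With Kent gone, the remaining components are: {Elm, Gale, Ivor, Pell, Dover}.
That is 1 component.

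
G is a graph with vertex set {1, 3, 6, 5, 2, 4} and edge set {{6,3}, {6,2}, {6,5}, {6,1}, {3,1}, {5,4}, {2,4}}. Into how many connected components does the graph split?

Starting from 1 we can reach 1, 2, 3, 4, 5, 6. That is one component of size 6.
Total: 1 component.

1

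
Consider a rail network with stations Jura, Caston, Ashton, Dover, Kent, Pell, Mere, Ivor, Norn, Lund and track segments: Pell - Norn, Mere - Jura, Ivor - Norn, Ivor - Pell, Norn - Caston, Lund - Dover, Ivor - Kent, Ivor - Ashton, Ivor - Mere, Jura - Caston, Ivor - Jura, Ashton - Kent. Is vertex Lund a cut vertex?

No

Deleting Lund leaves 2 components (was 2), so Lund is not a cut vertex.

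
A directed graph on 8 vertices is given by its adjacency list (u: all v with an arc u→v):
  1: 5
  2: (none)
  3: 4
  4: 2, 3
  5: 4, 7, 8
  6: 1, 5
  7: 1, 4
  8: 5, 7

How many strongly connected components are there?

{1, 5, 7, 8} are all mutually reachable — one SCC of size 4.
{3, 4} are all mutually reachable — one SCC of size 2.
{2} is an SCC by itself.
{6} is an SCC by itself.
That gives 4 strongly connected components.

4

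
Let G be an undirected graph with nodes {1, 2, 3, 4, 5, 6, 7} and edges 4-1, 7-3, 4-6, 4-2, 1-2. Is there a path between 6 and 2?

From 6 we can reach 1, 2, 4, 6, which includes 2.

Yes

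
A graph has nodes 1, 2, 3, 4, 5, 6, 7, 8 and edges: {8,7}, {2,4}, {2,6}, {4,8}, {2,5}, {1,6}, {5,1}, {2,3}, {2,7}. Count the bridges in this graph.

The edges on the cycle 2-4-8-7-2 are not bridges since each lies on that cycle.
But removing 3-2 disconnects 3 from 2 — this is a bridge.

1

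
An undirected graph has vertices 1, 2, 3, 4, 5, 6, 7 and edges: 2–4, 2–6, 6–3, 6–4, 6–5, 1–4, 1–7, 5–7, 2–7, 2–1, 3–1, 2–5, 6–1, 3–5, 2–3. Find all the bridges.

The edges on the cycle 2-6-1-3-2 are not bridges since each lies on that cycle.
Every edge lies on some cycle, so there are no bridges.

none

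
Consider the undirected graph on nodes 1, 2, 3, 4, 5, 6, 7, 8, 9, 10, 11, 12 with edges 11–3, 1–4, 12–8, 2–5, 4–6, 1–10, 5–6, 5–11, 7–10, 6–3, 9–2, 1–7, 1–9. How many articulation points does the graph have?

1

Removing 1 increases the component count from 2 to 3, so 1 is a cut vertex.
By contrast removing 11 leaves 2 components; it is not a cut vertex. No other vertex is a cut vertex either.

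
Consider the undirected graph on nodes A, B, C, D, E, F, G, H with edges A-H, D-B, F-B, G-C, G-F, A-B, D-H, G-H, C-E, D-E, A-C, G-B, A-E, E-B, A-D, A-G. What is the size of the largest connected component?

8

Starting from A we can reach A, B, C, D, E, F, G, H. That is one component of size 8.
The largest has 8 vertices.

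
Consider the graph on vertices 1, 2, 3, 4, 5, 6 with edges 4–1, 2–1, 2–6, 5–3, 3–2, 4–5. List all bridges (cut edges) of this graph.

The edges on the cycle 4-5-3-2-1-4 are not bridges since each lies on that cycle.
But removing 2–6 disconnects 2 from 6 — this is a bridge.

2-6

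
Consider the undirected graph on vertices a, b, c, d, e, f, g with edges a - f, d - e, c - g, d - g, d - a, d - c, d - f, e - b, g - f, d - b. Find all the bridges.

none

The edges on the cycle d-e-b-d are not bridges since each lies on that cycle.
Every edge lies on some cycle, so there are no bridges.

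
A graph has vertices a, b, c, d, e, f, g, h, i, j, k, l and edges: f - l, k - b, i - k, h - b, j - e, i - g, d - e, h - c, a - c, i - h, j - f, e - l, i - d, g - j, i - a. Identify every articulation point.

Removing i increases the component count from 1 to 2, so i is a cut vertex.
By contrast removing e leaves 1 component; it is not a cut vertex. No other vertex is a cut vertex either.

i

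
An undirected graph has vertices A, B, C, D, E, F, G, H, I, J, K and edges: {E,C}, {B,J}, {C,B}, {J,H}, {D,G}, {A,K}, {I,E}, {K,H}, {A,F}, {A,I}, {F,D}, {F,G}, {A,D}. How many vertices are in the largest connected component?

11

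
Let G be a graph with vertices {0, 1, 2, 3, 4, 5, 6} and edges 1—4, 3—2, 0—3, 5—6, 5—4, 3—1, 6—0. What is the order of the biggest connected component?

7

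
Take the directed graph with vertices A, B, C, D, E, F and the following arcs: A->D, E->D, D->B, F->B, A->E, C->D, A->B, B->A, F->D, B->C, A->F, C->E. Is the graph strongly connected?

From F we can reach every vertex (A, B, C, D, E, F), and every vertex can reach F (A, B, C, D, E, F). So the whole graph is one strongly connected component.

Yes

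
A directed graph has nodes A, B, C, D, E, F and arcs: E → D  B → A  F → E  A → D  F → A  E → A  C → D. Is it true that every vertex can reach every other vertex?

There is no directed path from B to C, so the graph is not strongly connected.

No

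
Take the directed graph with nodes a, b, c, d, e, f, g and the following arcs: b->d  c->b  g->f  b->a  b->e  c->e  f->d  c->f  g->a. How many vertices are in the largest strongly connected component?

{g} is an SCC by itself.
{d} is an SCC by itself.
{a} is an SCC by itself.
{f} is an SCC by itself.
{c} is an SCC by itself.
(and 2 more singleton SCCs)
The largest has 1 vertex.

1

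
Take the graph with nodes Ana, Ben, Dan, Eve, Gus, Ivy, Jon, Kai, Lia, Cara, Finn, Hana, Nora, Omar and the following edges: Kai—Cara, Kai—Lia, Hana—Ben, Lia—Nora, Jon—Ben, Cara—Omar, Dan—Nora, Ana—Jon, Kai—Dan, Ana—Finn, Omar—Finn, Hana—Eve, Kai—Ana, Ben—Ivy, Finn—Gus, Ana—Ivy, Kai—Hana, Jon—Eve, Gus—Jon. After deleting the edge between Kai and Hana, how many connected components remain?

Kai and Hana are still connected via Kai-Ana-Jon-Eve-Hana, so the component count stays at 1.

1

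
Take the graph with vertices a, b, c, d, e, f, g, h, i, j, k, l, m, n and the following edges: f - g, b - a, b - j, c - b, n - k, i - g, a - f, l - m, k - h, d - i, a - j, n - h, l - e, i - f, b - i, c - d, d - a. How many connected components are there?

Starting from e we can reach e, l, m. That is one component of size 3.
Starting from h we can reach h, k, n. That is one component of size 3.
Starting from a we can reach a, b, c, d, f, g, i, j. That is one component of size 8.
Total: 3 components.

3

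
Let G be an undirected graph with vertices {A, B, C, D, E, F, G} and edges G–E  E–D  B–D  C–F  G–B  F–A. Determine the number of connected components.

2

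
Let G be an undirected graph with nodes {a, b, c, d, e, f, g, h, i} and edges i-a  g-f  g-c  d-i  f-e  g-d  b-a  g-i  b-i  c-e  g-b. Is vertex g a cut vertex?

Yes

Deleting g raises the number of components from 2 to 3, so g is a cut vertex.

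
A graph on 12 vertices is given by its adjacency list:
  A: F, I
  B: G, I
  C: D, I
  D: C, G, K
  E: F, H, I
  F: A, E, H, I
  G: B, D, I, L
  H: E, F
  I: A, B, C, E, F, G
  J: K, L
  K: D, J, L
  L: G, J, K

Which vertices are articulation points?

Removing I increases the component count from 1 to 2, so I is a cut vertex.
By contrast removing J leaves 1 component; it is not a cut vertex. No other vertex is a cut vertex either.

I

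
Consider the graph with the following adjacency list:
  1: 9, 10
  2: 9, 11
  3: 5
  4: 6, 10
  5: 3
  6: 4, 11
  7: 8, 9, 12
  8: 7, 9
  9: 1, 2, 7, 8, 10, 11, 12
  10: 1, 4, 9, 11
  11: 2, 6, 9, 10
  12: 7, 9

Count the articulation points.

1

Removing 9 increases the component count from 2 to 3, so 9 is a cut vertex.
By contrast removing 6 leaves 2 components; it is not a cut vertex. No other vertex is a cut vertex either.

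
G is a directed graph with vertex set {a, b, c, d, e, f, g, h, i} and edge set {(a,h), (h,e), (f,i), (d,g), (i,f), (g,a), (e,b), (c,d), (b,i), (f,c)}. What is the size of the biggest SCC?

9

{a, b, c, d, e, f, g, h, i} are all mutually reachable — one SCC of size 9.
The largest has 9 vertices.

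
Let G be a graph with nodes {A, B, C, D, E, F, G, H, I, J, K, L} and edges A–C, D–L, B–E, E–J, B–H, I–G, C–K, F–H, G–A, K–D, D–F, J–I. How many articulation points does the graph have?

1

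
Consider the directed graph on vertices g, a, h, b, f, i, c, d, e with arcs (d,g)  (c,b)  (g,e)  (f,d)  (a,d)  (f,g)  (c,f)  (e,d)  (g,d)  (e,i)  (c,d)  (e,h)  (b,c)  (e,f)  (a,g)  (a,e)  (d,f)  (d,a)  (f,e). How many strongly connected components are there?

4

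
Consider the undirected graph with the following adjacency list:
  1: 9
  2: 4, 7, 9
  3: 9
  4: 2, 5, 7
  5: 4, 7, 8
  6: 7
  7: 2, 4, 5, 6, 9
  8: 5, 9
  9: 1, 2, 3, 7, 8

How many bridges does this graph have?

The edges on the cycle 7-9-8-5-4-7 are not bridges since each lies on that cycle.
But removing 1-9 disconnects 1 from 9; removing 7-6 disconnects 7 from 6; removing 3-9 disconnects 3 from 9 — these are bridges.
That makes 3 bridges.

3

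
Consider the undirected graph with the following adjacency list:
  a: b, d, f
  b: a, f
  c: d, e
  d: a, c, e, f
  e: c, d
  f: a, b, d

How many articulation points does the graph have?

1

Removing d increases the component count from 1 to 2, so d is a cut vertex.
By contrast removing b leaves 1 component; it is not a cut vertex. No other vertex is a cut vertex either.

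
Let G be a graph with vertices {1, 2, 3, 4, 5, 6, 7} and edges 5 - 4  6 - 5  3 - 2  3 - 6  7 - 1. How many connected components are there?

2

Starting from 1 we can reach 1, 7. That is one component of size 2.
Starting from 2 we can reach 2, 3, 4, 5, 6. That is one component of size 5.
Total: 2 components.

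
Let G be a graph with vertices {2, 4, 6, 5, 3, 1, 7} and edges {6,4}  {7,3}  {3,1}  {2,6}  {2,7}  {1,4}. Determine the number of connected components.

5 is isolated — a component by itself.
Starting from 1 we can reach 1, 2, 3, 4, 6, 7. That is one component of size 6.
Total: 2 components.

2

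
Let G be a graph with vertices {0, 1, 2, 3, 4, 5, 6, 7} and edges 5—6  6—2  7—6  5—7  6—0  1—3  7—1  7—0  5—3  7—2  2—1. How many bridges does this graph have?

0

The edges on the cycle 5-7-2-6-5 are not bridges since each lies on that cycle.
Every edge lies on some cycle, so there are no bridges.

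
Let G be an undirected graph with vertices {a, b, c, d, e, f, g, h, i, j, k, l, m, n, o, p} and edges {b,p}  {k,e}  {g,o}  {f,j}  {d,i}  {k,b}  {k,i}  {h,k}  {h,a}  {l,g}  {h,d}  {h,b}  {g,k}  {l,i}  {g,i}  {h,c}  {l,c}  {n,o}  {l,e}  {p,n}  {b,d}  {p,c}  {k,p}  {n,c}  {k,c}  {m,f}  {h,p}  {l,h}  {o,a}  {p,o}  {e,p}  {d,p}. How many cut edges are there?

2

The edges on the cycle h-k-b-d-h are not bridges since each lies on that cycle.
But removing m - f disconnects m from f; removing f - j disconnects f from j — these are bridges.
That makes 2 bridges.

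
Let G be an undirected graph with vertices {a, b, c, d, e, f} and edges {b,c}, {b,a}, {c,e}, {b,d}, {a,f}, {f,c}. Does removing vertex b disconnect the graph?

Deleting b raises the number of components from 1 to 2, so b is a cut vertex.

Yes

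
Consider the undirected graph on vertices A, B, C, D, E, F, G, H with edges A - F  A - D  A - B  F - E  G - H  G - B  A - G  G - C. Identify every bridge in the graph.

A-D, A-F, C-G, E-F, G-H

The edges on the cycle A-G-B-A are not bridges since each lies on that cycle.
But removing A - D disconnects A from D; removing A - F disconnects A from F; removing G - C disconnects G from C; removing G - H disconnects G from H — these are bridges.
In total 5 edges are bridges.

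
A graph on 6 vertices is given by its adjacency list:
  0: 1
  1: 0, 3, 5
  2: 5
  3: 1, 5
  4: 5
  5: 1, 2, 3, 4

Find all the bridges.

The edges on the cycle 5-3-1-5 are not bridges since each lies on that cycle.
But removing 1-0 disconnects 1 from 0; removing 5-2 disconnects 5 from 2; removing 5-4 disconnects 5 from 4 — these are bridges.

0-1, 2-5, 4-5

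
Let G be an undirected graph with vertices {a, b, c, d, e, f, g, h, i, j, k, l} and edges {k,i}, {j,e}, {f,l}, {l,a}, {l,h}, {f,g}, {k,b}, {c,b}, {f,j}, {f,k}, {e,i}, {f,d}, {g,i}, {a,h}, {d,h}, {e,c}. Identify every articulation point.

Removing f increases the component count from 1 to 2, so f is a cut vertex.
By contrast removing b leaves 1 component; it is not a cut vertex. No other vertex is a cut vertex either.

f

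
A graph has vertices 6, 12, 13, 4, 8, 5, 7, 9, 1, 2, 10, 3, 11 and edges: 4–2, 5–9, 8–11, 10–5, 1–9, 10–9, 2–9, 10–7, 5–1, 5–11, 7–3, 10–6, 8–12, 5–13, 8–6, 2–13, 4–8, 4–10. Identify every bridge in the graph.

10-7, 12-8, 3-7

The edges on the cycle 10-5-1-9-10 are not bridges since each lies on that cycle.
But removing 12–8 disconnects 12 from 8; removing 7–10 disconnects 7 from 10; removing 3–7 disconnects 3 from 7 — these are bridges.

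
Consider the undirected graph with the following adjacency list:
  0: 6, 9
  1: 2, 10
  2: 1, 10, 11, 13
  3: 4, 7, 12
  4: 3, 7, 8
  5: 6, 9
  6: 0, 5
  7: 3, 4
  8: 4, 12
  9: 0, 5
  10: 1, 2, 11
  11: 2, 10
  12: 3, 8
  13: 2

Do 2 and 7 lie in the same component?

The component containing 2 is {1, 2, 10, 11, 13}, and 7 is not in it.

No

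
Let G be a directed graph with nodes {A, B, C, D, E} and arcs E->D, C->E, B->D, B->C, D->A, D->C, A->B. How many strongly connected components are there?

{A, B, C, D, E} are all mutually reachable — one SCC of size 5.
That gives 1 strongly connected component.

1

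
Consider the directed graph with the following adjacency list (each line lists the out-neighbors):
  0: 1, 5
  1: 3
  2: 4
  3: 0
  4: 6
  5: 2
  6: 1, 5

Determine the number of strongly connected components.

{0, 1, 2, 3, 4, 5, 6} are all mutually reachable — one SCC of size 7.
That gives 1 strongly connected component.

1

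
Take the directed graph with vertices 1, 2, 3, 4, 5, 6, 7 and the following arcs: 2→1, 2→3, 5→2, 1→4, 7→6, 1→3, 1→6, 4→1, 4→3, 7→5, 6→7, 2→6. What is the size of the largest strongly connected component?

{1, 2, 4, 5, 6, 7} are all mutually reachable — one SCC of size 6.
{3} is an SCC by itself.
The largest has 6 vertices.

6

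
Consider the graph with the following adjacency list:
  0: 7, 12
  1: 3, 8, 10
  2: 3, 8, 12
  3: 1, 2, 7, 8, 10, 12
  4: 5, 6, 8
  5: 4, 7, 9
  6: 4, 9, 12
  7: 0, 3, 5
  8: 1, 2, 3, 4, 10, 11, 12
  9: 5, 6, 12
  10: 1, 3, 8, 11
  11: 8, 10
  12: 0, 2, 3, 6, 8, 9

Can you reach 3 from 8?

From 8 we can reach 0, 1, 2, 3, 4, 5, 6, 7, 8, 9, 10, 11, 12, which includes 3.

Yes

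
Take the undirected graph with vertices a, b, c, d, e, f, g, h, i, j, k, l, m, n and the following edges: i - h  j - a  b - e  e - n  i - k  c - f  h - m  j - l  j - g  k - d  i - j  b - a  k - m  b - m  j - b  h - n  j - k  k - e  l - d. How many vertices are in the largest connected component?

Starting from c we can reach c, f. That is one component of size 2.
Starting from a we can reach a, b, d, e, g, h, i, j, k, l, m, n. That is one component of size 12.
The largest has 12 vertices.

12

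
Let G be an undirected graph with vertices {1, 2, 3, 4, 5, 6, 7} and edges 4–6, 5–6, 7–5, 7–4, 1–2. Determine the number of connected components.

3

3 is isolated — a component by itself.
Starting from 1 we can reach 1, 2. That is one component of size 2.
Starting from 4 we can reach 4, 5, 6, 7. That is one component of size 4.
Total: 3 components.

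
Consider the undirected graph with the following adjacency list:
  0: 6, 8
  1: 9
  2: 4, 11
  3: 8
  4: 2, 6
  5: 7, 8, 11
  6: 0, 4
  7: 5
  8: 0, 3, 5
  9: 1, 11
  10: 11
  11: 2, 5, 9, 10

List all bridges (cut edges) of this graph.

1-9, 10-11, 11-9, 3-8, 5-7

The edges on the cycle 2-11-5-8-0-6-4-2 are not bridges since each lies on that cycle.
But removing 11-9 disconnects 11 from 9; removing 5-7 disconnects 5 from 7; removing 3-8 disconnects 3 from 8; removing 9-1 disconnects 9 from 1 — these are bridges.
In total 5 edges are bridges.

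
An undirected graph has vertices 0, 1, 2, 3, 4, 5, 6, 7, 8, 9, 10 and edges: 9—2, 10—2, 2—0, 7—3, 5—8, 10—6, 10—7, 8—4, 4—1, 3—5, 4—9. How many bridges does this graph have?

The edges on the cycle 10-7-3-5-8-4-9-2-10 are not bridges since each lies on that cycle.
But removing 0—2 disconnects 0 from 2; removing 1—4 disconnects 1 from 4; removing 10—6 disconnects 10 from 6 — these are bridges.
That makes 3 bridges.

3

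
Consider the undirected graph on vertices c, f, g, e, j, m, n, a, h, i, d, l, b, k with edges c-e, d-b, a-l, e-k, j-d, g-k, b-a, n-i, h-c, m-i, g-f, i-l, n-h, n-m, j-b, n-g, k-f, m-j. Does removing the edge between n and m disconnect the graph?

No

After removing n-m, the path n-i-m still connects them, so the edge is not a bridge.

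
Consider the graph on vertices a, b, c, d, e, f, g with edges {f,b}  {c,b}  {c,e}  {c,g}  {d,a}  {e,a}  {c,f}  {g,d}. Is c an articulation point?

Yes

Deleting c raises the number of components from 1 to 2, so c is a cut vertex.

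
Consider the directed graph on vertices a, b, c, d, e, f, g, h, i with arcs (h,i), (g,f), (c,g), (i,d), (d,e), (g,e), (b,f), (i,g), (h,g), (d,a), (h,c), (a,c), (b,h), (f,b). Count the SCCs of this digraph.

{a, b, c, d, f, g, h, i} are all mutually reachable — one SCC of size 8.
{e} is an SCC by itself.
That gives 2 strongly connected components.

2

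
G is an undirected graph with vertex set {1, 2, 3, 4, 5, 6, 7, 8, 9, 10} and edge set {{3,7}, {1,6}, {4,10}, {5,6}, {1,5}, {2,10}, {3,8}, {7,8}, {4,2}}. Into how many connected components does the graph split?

4

9 is isolated — a component by itself.
Starting from 2 we can reach 2, 4, 10. That is one component of size 3.
Starting from 1 we can reach 1, 5, 6. That is one component of size 3.
Starting from 3 we can reach 3, 7, 8. That is one component of size 3.
Total: 4 components.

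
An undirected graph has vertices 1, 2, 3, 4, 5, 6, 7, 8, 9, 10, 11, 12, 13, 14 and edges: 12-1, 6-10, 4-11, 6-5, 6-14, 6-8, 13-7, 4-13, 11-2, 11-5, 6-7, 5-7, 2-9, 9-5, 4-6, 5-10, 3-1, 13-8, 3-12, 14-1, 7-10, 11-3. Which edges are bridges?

none

The edges on the cycle 4-6-14-1-12-3-11-4 are not bridges since each lies on that cycle.
Every edge lies on some cycle, so there are no bridges.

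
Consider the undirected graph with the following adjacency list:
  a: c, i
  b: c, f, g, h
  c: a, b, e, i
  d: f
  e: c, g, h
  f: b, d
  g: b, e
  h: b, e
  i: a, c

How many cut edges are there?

The edges on the cycle c-e-g-b-c are not bridges since each lies on that cycle.
But removing f-d disconnects f from d; removing b-f disconnects b from f — these are bridges.
That makes 2 bridges.

2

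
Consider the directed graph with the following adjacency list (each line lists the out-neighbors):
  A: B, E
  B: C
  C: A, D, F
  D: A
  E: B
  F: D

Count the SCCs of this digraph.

1

{A, B, C, D, E, F} are all mutually reachable — one SCC of size 6.
That gives 1 strongly connected component.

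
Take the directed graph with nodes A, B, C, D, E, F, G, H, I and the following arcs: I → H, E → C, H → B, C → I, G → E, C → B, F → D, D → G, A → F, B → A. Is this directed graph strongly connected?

Yes

From F we can reach every vertex (A, B, C, D, E, F, G, H, I), and every vertex can reach F (A, B, C, D, E, F, G, H, I). So the whole graph is one strongly connected component.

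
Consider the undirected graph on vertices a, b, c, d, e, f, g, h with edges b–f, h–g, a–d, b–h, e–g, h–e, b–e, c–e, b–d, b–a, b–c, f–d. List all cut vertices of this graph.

b

Removing b increases the component count from 1 to 2, so b is a cut vertex.
By contrast removing g leaves 1 component; it is not a cut vertex. No other vertex is a cut vertex either.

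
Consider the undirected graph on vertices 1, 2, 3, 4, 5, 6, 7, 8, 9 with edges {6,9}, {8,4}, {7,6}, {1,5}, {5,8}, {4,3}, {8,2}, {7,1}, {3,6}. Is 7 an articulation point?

Deleting 7 leaves 1 component (was 1) (its neighbors 1, 6 remain connected to each other), so 7 is not a cut vertex.

No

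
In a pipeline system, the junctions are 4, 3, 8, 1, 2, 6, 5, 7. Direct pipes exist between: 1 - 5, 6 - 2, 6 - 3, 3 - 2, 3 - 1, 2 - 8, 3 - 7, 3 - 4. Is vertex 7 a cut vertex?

No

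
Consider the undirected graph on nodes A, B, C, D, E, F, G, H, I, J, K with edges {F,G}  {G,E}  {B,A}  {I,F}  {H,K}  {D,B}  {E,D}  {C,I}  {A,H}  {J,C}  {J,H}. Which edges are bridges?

The edges on the cycle J-C-I-F-G-E-D-B-A-H-J are not bridges since each lies on that cycle.
But removing H-K disconnects H from K — this is a bridge.

H-K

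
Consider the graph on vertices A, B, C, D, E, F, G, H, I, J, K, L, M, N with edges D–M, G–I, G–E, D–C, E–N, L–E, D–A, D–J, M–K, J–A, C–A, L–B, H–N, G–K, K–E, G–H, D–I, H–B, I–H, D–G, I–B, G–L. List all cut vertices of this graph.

Removing D increases the component count from 2 to 3, so D is a cut vertex.
By contrast removing K leaves 2 components; it is not a cut vertex. No other vertex is a cut vertex either.

D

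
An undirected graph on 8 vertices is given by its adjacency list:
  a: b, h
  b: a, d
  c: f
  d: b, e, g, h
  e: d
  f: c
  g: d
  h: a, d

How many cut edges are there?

The edges on the cycle a-b-d-h-a are not bridges since each lies on that cycle.
But removing f-c disconnects f from c; removing d-e disconnects d from e; removing d-g disconnects d from g — these are bridges.
That makes 3 bridges.

3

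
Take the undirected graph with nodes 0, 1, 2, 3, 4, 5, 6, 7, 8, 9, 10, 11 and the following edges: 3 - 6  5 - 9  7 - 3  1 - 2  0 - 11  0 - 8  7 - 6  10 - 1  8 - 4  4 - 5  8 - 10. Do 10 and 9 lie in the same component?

From 10 we can reach 0, 1, 2, 4, 5, 8, 9, 10, 11, which includes 9.

Yes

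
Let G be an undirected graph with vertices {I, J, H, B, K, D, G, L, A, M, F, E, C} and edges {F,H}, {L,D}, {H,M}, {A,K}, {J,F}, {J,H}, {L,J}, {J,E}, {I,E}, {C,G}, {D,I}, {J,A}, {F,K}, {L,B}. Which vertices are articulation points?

Removing H increases the component count from 2 to 3, so H is a cut vertex.
Removing J increases the component count from 2 to 3, so J is a cut vertex.
Removing L increases the component count from 2 to 3, so L is a cut vertex.
By contrast removing G leaves 2 components; it is not a cut vertex. No other vertex is a cut vertex either.

H, J, L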